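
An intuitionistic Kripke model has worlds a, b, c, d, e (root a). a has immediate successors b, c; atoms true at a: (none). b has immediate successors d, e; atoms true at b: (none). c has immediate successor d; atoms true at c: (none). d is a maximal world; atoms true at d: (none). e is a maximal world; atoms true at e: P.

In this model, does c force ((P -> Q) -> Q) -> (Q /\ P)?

Yes

c ||- ((P -> Q) -> Q) -> (Q /\ P) vacuously: no world accessible from c forces the antecedent (P -> Q) -> Q.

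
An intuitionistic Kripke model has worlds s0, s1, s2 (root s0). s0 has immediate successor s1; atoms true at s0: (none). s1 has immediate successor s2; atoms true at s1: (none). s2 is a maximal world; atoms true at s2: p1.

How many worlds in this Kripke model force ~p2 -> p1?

s0: does not force it — s0 ||-/- ~p2 -> p1: already at s0 itself, s0 ||- ~p2 but s0 ||-/- p1.
s1: does not force it.
s2: forces it.
Worlds forcing the formula: {s2}.

1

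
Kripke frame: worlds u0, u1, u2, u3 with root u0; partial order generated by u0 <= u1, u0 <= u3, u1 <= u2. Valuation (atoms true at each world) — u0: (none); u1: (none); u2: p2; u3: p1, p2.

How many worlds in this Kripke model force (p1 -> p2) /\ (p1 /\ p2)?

1

u0: does not force it — u0 ||-/- (p1 -> p2) /\ (p1 /\ p2) since u0 fails p1 /\ p2.
u1: does not force it — u1 ||-/- (p1 -> p2) /\ (p1 /\ p2) since u1 fails p1 /\ p2.
u2: does not force it.
u3: forces it.
Worlds forcing the formula: {u3}.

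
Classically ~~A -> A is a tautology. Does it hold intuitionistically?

No

This is double-negation elimination, which is not intuitionistically valid.
A Kripke countermodel: worlds 0, 1; order generated by 0 <= 1; atoms true at each world — 0:{}; 1:{A}.
0 ||-/- ~~A -> A: already at 0 itself, 0 ||- ~~A but 0 ||-/- A.
0 lacks atom A, so 0 ||-/- A.
So the root 0 does not force the formula.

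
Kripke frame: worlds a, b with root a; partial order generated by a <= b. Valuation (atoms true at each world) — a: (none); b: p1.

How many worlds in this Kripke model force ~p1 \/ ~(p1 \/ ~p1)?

0

a: does not force it — a ||-/- ~p1 \/ ~(p1 \/ ~p1): neither disjunct is forced at a.
b: does not force it.
Worlds forcing the formula: { }.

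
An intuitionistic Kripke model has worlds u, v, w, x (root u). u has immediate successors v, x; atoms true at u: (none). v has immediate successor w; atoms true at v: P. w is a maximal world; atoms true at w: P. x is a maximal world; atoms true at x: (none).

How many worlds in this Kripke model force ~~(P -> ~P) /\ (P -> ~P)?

u: does not force it — u ||-/- ~~(P -> ~P) /\ (P -> ~P) since u fails ~~(P -> ~P).
v: does not force it — v ||-/- ~~(P -> ~P) /\ (P -> ~P) since v fails ~~(P -> ~P).
w: does not force it.
x: forces it.
Worlds forcing the formula: {x}.

1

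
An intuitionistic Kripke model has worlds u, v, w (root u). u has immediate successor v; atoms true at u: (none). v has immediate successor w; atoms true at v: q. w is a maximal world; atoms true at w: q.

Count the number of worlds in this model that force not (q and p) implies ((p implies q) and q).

u: does not force it — u does not force not (q and p) implies ((p implies q) and q): already at u itself, u forces not (q and p) but u does not force (p implies q) and q.
v: forces it.
w: forces it.
Worlds forcing the formula: {v, w}.

2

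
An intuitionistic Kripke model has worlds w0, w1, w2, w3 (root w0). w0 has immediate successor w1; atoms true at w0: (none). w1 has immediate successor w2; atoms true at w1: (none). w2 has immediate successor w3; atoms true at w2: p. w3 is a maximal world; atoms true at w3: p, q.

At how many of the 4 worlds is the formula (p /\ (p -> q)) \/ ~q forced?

1

w0: does not force it — w0 ||-/- (p /\ (p -> q)) \/ ~q: neither disjunct is forced at w0.
w1: does not force it — w1 ||-/- (p /\ (p -> q)) \/ ~q: neither disjunct is forced at w1.
w2: does not force it.
w3: forces it.
Worlds forcing the formula: {w3}.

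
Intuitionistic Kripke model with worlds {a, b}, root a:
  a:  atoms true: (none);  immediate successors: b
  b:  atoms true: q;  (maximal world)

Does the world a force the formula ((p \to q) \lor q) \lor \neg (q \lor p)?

a \Vdash ((p \to q) \lor q) \lor \neg (q \lor p) via the disjunct (p \to q) \lor q.

Yes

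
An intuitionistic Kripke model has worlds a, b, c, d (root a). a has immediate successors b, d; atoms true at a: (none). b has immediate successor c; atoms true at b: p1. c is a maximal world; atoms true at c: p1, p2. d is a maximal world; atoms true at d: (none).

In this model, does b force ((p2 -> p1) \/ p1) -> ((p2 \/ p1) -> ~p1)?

No

b ||-/- ((p2 -> p1) \/ p1) -> ((p2 \/ p1) -> ~p1): already at b itself, b ||- (p2 -> p1) \/ p1 but b ||-/- (p2 \/ p1) -> ~p1.
b ||-/- (p2 \/ p1) -> ~p1: already at b itself, b ||- p2 \/ p1 but b ||-/- ~p1.
b ||-/- ~p1 since b is accessible from b and b ||- p1.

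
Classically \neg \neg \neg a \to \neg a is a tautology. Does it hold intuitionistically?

Yes

This is triple-negation reduction, which is intuitionistically derivable.
Assume \neg \neg \neg a and suppose a. Then \neg \neg a (double-negation introduction), contradicting \neg \neg \neg a. So \neg a.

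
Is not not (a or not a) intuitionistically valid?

This is the double negation of excluded middle, which is intuitionistically derivable.
Assuming not (a or not a): from a we'd get a or not a, so not a; but then a or not a again — contradiction. Hence not not (a or not a).

Yes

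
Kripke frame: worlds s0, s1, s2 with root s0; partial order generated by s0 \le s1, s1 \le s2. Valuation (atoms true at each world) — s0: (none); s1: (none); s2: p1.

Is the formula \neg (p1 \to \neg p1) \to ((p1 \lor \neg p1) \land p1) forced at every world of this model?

Not every world: s0 \nVdash \neg (p1 \to \neg p1) \to ((p1 \lor \neg p1) \land p1).
s0 \nVdash \neg (p1 \to \neg p1) \to ((p1 \lor \neg p1) \land p1): already at s0 itself, s0 \Vdash \neg (p1 \to \neg p1) but s0 \nVdash (p1 \lor \neg p1) \land p1.
s0 \nVdash (p1 \lor \neg p1) \land p1 since s0 fails p1 \lor \neg p1.

No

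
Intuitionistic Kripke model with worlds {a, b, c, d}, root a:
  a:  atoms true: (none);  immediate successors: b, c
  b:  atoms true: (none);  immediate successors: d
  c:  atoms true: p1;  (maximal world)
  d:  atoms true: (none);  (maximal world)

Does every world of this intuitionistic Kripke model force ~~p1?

No

Not every world: a ||-/- ~~p1.
a ||-/- ~~p1 since b is accessible from a and b ||- ~p1.
b ||- ~p1: no world accessible from b forces p1.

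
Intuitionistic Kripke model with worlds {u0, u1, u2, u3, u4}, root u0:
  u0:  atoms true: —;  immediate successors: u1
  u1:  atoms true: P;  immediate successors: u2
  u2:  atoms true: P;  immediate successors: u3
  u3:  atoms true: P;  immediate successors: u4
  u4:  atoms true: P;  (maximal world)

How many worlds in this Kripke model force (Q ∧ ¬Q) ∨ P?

4

u0: does not force it — u0 ⊮ (Q ∧ ¬Q) ∨ P: neither disjunct is forced at u0.
u1: forces it.
u2: forces it.
u3: forces it.
u4: forces it.
Worlds forcing the formula: {u1, u2, u3, u4}.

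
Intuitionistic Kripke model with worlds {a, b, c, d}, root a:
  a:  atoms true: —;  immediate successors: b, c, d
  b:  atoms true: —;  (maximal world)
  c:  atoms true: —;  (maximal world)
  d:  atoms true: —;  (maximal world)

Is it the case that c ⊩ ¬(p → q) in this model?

No

c ⊮ ¬(p → q) since c is accessible from c and c ⊩ p → q.
c ⊩ p → q vacuously: no world accessible from c forces the antecedent p.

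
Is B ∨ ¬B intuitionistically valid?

No

This is the law of excluded middle, which is not intuitionistically valid.
A Kripke countermodel: worlds u, v; order generated by u ≤ v; atoms true at each world — u:{}; v:{B}.
u ⊮ B ∨ ¬B: neither disjunct is forced at u.
u lacks atom B, so u ⊮ B.
So the root u does not force the formula.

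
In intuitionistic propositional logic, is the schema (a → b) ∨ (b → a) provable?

This is the Gödel–Dummett linearity axiom, which is not intuitionistically valid.
A Kripke countermodel: worlds w0, w1, w2; order generated by w0 ≤ w1, w0 ≤ w2; atoms true at each world — w0:{}; w1:{a}; w2:{b}.
w0 ⊮ (a → b) ∨ (b → a): neither disjunct is forced at w0.
w0 ⊮ a → b: at the accessible world w1, w1 ⊩ a but w1 ⊮ b.
w1 lacks atom b, so w1 ⊮ b.
So the root w0 does not force the formula.

No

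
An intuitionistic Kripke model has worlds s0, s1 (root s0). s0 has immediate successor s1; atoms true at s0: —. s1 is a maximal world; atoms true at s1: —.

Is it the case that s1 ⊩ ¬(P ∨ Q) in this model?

Yes

s1 ⊩ ¬(P ∨ Q): no world accessible from s1 forces P ∨ Q.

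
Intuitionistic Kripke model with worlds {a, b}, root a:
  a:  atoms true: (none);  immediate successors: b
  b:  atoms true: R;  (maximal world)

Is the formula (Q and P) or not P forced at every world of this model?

Yes

a forces (Q and P) or not P via the disjunct not P.
Since the root a forces (Q and P) or not P and forcing is persistent (monotone upward), every world forces it.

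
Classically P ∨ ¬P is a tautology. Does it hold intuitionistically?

No

This is the law of excluded middle, which is not intuitionistically valid.
A Kripke countermodel: worlds s0, s1; order generated by s0 ≤ s1; atoms true at each world — s0:{}; s1:{P}.
s0 ⊮ P ∨ ¬P: neither disjunct is forced at s0.
s0 lacks atom P, so s0 ⊮ P.
So the root s0 does not force the formula.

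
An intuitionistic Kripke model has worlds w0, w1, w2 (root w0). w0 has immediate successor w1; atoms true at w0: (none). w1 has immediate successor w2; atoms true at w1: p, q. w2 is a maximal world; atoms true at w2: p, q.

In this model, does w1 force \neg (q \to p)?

No

w1 \nVdash \neg (q \to p) since w1 is accessible from w1 and w1 \Vdash q \to p.
w1 \Vdash q \to p: every world accessible from w1 that forces q (namely w1, w2) also forces p.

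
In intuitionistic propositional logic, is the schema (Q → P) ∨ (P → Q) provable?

This is the Gödel–Dummett linearity axiom, which is not intuitionistically valid.
A Kripke countermodel: worlds a, b, c; order generated by a ≤ b, a ≤ c; atoms true at each world — a:{}; b:{Q}; c:{P}.
a ⊮ (Q → P) ∨ (P → Q): neither disjunct is forced at a.
a ⊮ Q → P: at the accessible world b, b ⊩ Q but b ⊮ P.
b lacks atom P, so b ⊮ P.
So the root a does not force the formula.

No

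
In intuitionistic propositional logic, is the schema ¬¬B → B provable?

This is double-negation elimination, which is not intuitionistically valid.
A Kripke countermodel: worlds 0, 1; order generated by 0 ≤ 1; atoms true at each world — 0:{}; 1:{B}.
0 ⊮ ¬¬B → B: already at 0 itself, 0 ⊩ ¬¬B but 0 ⊮ B.
0 lacks atom B, so 0 ⊮ B.
So the root 0 does not force the formula.

No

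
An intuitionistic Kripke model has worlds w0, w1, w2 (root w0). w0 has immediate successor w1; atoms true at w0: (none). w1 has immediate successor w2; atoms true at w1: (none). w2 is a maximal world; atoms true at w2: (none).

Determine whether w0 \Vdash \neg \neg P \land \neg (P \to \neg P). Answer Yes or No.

w0 \nVdash \neg \neg P \land \neg (P \to \neg P) since w0 fails \neg \neg P.

No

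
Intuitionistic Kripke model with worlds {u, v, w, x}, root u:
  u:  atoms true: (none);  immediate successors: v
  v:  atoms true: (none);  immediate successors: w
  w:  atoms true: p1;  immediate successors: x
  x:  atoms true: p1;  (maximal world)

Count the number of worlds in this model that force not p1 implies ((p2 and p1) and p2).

u: forces it.
v: forces it.
w: forces it.
x: forces it.
Worlds forcing the formula: {u, v, w, x}.

4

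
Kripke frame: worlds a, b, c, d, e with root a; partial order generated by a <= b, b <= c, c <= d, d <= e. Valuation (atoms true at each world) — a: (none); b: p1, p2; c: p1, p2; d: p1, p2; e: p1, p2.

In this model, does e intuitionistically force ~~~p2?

e ||-/- ~~~p2 since e is accessible from e and e ||- ~~p2.
e ||- ~~p2: no world accessible from e forces ~p2.

No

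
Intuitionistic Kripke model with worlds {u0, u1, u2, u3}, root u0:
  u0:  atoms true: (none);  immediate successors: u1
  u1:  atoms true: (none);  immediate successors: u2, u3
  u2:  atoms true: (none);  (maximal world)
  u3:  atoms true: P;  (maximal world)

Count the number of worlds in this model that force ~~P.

1

u0: does not force it — u0 ||-/- ~~P since u2 is accessible from u0 and u2 ||- ~P.
u1: does not force it — u1 ||-/- ~~P since u2 is accessible from u1 and u2 ||- ~P.
u2: does not force it — u2 ||-/- ~~P since u2 is accessible from u2 and u2 ||- ~P.
u3: forces it.
Worlds forcing the formula: {u3}.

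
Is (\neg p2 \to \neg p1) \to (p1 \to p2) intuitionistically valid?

This is the converse of contraposition, which is not intuitionistically valid.
A Kripke countermodel: worlds a, b; order generated by a \le b; atoms true at each world — a:{p1}; b:{p1,p2}.
a \nVdash (\neg p2 \to \neg p1) \to (p1 \to p2): already at a itself, a \Vdash \neg p2 \to \neg p1 but a \nVdash p1 \to p2.
a \nVdash p1 \to p2: already at a itself, a \Vdash p1 but a \nVdash p2.
a lacks atom p2, so a \nVdash p2.
So the root a does not force the formula.

No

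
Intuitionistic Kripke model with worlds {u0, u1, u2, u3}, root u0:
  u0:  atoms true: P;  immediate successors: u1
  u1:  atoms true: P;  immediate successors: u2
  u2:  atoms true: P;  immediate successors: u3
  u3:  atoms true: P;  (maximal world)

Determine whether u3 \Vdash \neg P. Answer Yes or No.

No

u3 \nVdash \neg P since u3 is accessible from u3 and u3 \Vdash P.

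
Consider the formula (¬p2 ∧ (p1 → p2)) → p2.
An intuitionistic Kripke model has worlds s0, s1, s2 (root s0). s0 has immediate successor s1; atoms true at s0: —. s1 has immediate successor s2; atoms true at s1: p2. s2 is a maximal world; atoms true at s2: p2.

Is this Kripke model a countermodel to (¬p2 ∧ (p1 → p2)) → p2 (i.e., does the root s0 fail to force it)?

s0 ⊩ (¬p2 ∧ (p1 → p2)) → p2 vacuously: no world accessible from s0 forces the antecedent ¬p2 ∧ (p1 → p2).
So the root s0 forces (¬p2 ∧ (p1 → p2)) → p2; the model is not a countermodel.

No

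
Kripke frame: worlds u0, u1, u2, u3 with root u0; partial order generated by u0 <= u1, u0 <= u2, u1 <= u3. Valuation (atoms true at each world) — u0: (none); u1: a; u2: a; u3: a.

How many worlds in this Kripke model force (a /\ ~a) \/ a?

3

u0: does not force it — u0 ||-/- (a /\ ~a) \/ a: neither disjunct is forced at u0.
u1: forces it.
u2: forces it.
u3: forces it.
Worlds forcing the formula: {u1, u2, u3}.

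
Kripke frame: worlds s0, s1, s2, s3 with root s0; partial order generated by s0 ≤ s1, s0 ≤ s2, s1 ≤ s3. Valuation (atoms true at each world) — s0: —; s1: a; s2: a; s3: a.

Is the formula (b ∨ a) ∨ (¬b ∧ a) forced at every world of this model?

No

Not every world: s0 ⊮ (b ∨ a) ∨ (¬b ∧ a).
s0 ⊮ (b ∨ a) ∨ (¬b ∧ a): neither disjunct is forced at s0.
s0 ⊮ b ∨ a: neither disjunct is forced at s0.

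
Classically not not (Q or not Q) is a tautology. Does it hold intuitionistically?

Yes

This is the double negation of excluded middle, which is intuitionistically derivable.
Assuming not (Q or not Q): from Q we'd get Q or not Q, so not Q; but then Q or not Q again — contradiction. Hence not not (Q or not Q).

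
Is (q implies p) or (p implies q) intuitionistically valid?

This is the Gödel–Dummett linearity axiom, which is not intuitionistically valid.
A Kripke countermodel: worlds w0, w1, w2; order generated by w0 <= w1, w0 <= w2; atoms true at each world — w0:{}; w1:{q}; w2:{p}.
w0 does not force (q implies p) or (p implies q): neither disjunct is forced at w0.
w0 does not force q implies p: at the accessible world w1, w1 forces q but w1 does not force p.
w1 lacks atom p, so w1 does not force p.
So the root w0 does not force the formula.

No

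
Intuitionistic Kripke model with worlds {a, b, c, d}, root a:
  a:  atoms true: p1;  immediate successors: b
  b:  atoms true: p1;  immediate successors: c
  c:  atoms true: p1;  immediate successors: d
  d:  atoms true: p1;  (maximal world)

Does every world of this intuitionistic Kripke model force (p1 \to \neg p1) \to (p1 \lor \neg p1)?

Yes

a \Vdash (p1 \to \neg p1) \to (p1 \lor \neg p1) vacuously: no world accessible from a forces the antecedent p1 \to \neg p1.
Since the root a forces (p1 \to \neg p1) \to (p1 \lor \neg p1) and forcing is persistent (monotone upward), every world forces it.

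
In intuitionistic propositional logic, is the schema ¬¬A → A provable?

No

This is double-negation elimination, which is not intuitionistically valid.
A Kripke countermodel: worlds a, b; order generated by a ≤ b; atoms true at each world — a:{}; b:{A}.
a ⊮ ¬¬A → A: already at a itself, a ⊩ ¬¬A but a ⊮ A.
a lacks atom A, so a ⊮ A.
So the root a does not force the formula.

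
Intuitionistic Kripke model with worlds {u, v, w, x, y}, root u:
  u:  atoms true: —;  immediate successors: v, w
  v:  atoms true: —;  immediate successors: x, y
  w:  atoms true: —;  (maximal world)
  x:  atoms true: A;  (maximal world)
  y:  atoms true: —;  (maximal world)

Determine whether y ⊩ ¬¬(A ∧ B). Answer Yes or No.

y ⊮ ¬¬(A ∧ B) since y is accessible from y and y ⊩ ¬(A ∧ B).
y ⊩ ¬(A ∧ B): no world accessible from y forces A ∧ B.

No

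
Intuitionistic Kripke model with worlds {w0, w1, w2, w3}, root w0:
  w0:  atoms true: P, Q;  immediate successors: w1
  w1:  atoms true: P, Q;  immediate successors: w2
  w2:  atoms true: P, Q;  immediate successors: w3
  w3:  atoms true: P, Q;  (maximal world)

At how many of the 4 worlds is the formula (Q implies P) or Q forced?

w0: forces it.
w1: forces it.
w2: forces it.
w3: forces it.
Worlds forcing the formula: {w0, w1, w2, w3}.

4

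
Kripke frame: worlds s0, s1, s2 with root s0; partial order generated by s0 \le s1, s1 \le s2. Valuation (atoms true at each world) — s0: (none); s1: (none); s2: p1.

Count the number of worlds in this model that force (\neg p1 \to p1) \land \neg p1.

0

s0: does not force it — s0 \nVdash (\neg p1 \to p1) \land \neg p1 since s0 fails \neg p1.
s1: does not force it — s1 \nVdash (\neg p1 \to p1) \land \neg p1 since s1 fails \neg p1.
s2: does not force it.
Worlds forcing the formula: { }.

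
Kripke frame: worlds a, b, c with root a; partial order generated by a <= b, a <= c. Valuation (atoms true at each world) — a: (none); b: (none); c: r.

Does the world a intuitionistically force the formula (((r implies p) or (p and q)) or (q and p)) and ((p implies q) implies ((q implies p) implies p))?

a does not force (((r implies p) or (p and q)) or (q and p)) and ((p implies q) implies ((q implies p) implies p)) since a fails ((r implies p) or (p and q)) or (q and p).

No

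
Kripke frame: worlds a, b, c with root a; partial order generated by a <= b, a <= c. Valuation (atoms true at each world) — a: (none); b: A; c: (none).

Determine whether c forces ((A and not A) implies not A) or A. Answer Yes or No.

Yes

c forces ((A and not A) implies not A) or A via the disjunct (A and not A) implies not A.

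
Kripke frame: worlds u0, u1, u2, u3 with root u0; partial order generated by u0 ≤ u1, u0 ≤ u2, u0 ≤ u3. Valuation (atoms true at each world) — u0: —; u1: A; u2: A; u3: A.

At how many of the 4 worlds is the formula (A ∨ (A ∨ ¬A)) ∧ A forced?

3

u0: does not force it — u0 ⊮ (A ∨ (A ∨ ¬A)) ∧ A since u0 fails A ∨ (A ∨ ¬A).
u1: forces it.
u2: forces it.
u3: forces it.
Worlds forcing the formula: {u1, u2, u3}.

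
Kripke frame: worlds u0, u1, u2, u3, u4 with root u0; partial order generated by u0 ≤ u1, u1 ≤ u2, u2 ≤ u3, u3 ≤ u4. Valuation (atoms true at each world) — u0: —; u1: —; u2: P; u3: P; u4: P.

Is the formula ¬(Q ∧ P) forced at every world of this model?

u0 ⊩ ¬(Q ∧ P): no world accessible from u0 forces Q ∧ P.
Since the root u0 forces ¬(Q ∧ P) and forcing is persistent (monotone upward), every world forces it.

Yes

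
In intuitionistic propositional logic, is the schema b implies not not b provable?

This is double-negation introduction, which is intuitionistically derivable.
If a world forces b then every accessible world forces b (persistence), so none forces not b; hence not not b.

Yes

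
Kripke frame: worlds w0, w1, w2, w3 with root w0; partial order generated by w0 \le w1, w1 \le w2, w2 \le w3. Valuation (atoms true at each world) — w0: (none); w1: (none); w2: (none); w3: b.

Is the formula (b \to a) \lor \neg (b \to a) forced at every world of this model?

w0 \Vdash (b \to a) \lor \neg (b \to a) via the disjunct \neg (b \to a).
Since the root w0 forces (b \to a) \lor \neg (b \to a) and forcing is persistent (monotone upward), every world forces it.

Yes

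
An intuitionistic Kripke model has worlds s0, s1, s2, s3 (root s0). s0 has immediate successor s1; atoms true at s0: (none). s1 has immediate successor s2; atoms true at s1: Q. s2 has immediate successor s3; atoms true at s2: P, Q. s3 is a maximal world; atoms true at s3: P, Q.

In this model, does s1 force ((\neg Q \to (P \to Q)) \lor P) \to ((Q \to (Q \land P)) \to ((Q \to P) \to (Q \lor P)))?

s1 \Vdash ((\neg Q \to (P \to Q)) \lor P) \to ((Q \to (Q \land P)) \to ((Q \to P) \to (Q \lor P))): every world accessible from s1 that forces (\neg Q \to (P \to Q)) \lor P (namely s1, s2, s3) also forces (Q \to (Q \land P)) \to ((Q \to P) \to (Q \lor P)).

Yes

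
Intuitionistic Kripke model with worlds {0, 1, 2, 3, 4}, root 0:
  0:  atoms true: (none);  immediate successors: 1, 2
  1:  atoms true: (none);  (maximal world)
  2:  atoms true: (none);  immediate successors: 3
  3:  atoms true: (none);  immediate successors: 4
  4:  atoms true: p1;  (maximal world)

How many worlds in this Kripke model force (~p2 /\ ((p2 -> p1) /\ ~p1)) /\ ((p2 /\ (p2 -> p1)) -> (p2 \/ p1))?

1

0: does not force it — 0 ||-/- (~p2 /\ ((p2 -> p1) /\ ~p1)) /\ ((p2 /\ (p2 -> p1)) -> (p2 \/ p1)) since 0 fails ~p2 /\ ((p2 -> p1) /\ ~p1).
1: forces it.
2: does not force it — 2 ||-/- (~p2 /\ ((p2 -> p1) /\ ~p1)) /\ ((p2 /\ (p2 -> p1)) -> (p2 \/ p1)) since 2 fails ~p2 /\ ((p2 -> p1) /\ ~p1).
3: does not force it — 3 ||-/- (~p2 /\ ((p2 -> p1) /\ ~p1)) /\ ((p2 /\ (p2 -> p1)) -> (p2 \/ p1)) since 3 fails ~p2 /\ ((p2 -> p1) /\ ~p1).
4: does not force it.
Worlds forcing the formula: {1}.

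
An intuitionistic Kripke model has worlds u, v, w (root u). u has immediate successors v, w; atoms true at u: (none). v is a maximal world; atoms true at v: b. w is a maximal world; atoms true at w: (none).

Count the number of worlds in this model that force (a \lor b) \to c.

1

u: does not force it — u \nVdash (a \lor b) \to c: at the accessible world v, v \Vdash a \lor b but v \nVdash c.
v: does not force it — v \nVdash (a \lor b) \to c: already at v itself, v \Vdash a \lor b but v \nVdash c.
w: forces it.
Worlds forcing the formula: {w}.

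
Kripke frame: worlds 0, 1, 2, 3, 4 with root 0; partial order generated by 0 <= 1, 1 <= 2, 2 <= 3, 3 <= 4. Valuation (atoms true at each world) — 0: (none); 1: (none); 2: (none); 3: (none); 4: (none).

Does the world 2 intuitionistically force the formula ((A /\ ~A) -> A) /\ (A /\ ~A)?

No

2 ||-/- ((A /\ ~A) -> A) /\ (A /\ ~A) since 2 fails A /\ ~A.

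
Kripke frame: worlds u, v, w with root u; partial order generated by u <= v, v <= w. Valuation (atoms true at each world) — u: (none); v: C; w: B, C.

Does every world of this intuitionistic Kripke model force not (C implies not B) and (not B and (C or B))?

No

Not every world: u does not force not (C implies not B) and (not B and (C or B)).
u does not force not (C implies not B) and (not B and (C or B)) since u fails not B and (C or B).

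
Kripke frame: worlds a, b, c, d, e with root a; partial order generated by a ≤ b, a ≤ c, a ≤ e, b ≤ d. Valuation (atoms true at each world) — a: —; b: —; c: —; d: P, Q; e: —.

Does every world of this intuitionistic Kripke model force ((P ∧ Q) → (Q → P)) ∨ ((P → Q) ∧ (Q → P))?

a ⊩ ((P ∧ Q) → (Q → P)) ∨ ((P → Q) ∧ (Q → P)) via the disjunct (P ∧ Q) → (Q → P).
Since the root a forces ((P ∧ Q) → (Q → P)) ∨ ((P → Q) ∧ (Q → P)) and forcing is persistent (monotone upward), every world forces it.

Yes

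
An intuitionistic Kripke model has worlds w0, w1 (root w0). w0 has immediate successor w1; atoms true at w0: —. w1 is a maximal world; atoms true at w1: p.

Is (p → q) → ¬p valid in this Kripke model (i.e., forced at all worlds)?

Yes

w0 ⊩ (p → q) → ¬p vacuously: no world accessible from w0 forces the antecedent p → q.
Since the root w0 forces (p → q) → ¬p and forcing is persistent (monotone upward), every world forces it.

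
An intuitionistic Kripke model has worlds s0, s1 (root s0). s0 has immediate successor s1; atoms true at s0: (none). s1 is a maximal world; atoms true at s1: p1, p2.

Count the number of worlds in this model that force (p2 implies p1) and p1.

s0: does not force it — s0 does not force (p2 implies p1) and p1 since s0 fails p1.
s1: forces it.
Worlds forcing the formula: {s1}.

1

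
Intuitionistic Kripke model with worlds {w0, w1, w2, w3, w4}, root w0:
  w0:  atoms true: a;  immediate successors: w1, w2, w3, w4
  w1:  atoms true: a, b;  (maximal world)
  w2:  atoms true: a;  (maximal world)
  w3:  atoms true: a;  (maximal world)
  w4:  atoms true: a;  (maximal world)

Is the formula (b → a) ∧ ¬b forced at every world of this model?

Not every world: w0 ⊮ (b → a) ∧ ¬b.
w0 ⊮ (b → a) ∧ ¬b since w0 fails ¬b.

No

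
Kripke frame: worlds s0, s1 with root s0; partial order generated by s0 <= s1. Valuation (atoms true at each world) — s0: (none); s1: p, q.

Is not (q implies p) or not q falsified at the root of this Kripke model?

s0 does not force not (q implies p) or not q: neither disjunct is forced at s0.
s0 does not force not (q implies p) since s0 is accessible from s0 and s0 forces q implies p.
s0 forces q implies p: every world accessible from s0 that forces q (namely s1) also forces p.
So the root s0 does not force not (q implies p) or not q; the model is a countermodel.

Yes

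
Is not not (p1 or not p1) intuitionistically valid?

Yes

This is the double negation of excluded middle, which is intuitionistically derivable.
Assuming not (p1 or not p1): from p1 we'd get p1 or not p1, so not p1; but then p1 or not p1 again — contradiction. Hence not not (p1 or not p1).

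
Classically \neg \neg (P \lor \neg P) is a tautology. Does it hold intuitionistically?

Yes

This is the double negation of excluded middle, which is intuitionistically derivable.
Assuming \neg (P \lor \neg P): from P we'd get P \lor \neg P, so \neg P; but then P \lor \neg P again — contradiction. Hence \neg \neg (P \lor \neg P).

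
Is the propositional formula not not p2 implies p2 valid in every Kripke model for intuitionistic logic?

This is double-negation elimination, which is not intuitionistically valid.
A Kripke countermodel: worlds u0, u1; order generated by u0 <= u1; atoms true at each world — u0:{}; u1:{p2}.
u0 does not force not not p2 implies p2: already at u0 itself, u0 forces not not p2 but u0 does not force p2.
u0 lacks atom p2, so u0 does not force p2.
So the root u0 does not force the formula.

No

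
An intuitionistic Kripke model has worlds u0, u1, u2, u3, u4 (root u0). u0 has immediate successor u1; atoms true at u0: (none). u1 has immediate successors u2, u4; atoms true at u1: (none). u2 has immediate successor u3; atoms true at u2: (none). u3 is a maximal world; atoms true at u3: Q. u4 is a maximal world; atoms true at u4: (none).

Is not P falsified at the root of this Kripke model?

u0 forces not P: no world accessible from u0 forces P.
So the root u0 forces not P; the model is not a countermodel.

No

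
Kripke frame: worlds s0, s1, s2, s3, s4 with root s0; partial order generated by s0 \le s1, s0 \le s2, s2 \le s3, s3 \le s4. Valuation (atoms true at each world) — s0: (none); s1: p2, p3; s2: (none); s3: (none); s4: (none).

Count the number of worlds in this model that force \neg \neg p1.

s0: does not force it — s0 \nVdash \neg \neg p1 since s0 is accessible from s0 and s0 \Vdash \neg p1.
s1: does not force it — s1 \nVdash \neg \neg p1 since s1 is accessible from s1 and s1 \Vdash \neg p1.
s2: does not force it — s2 \nVdash \neg \neg p1 since s2 is accessible from s2 and s2 \Vdash \neg p1.
s3: does not force it.
s4: does not force it.
Worlds forcing the formula: { }.

0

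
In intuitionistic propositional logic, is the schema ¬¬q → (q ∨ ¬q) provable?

No

This is a variant of double-negation elimination (deriving excluded middle from double negation), which is not intuitionistically valid.
A Kripke countermodel: worlds a, b; order generated by a ≤ b; atoms true at each world — a:{}; b:{q}.
a ⊮ ¬¬q → (q ∨ ¬q): already at a itself, a ⊩ ¬¬q but a ⊮ q ∨ ¬q.
a ⊮ q ∨ ¬q: neither disjunct is forced at a.
a lacks atom q, so a ⊮ q.
So the root a does not force the formula.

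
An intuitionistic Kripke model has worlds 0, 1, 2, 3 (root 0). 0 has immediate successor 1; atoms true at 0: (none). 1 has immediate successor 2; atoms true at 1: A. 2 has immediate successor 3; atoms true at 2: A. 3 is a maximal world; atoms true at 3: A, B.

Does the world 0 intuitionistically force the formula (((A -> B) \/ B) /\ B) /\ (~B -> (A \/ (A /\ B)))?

No

0 ||-/- (((A -> B) \/ B) /\ B) /\ (~B -> (A \/ (A /\ B))) since 0 fails ((A -> B) \/ B) /\ B.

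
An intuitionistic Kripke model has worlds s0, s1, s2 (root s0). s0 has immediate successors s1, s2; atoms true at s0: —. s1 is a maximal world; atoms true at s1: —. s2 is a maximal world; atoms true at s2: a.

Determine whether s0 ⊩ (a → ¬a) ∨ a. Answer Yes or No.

s0 ⊮ (a → ¬a) ∨ a: neither disjunct is forced at s0.
s0 ⊮ a → ¬a: at the accessible world s2, s2 ⊩ a but s2 ⊮ ¬a.
s2 ⊮ ¬a since s2 is accessible from s2 and s2 ⊩ a.

No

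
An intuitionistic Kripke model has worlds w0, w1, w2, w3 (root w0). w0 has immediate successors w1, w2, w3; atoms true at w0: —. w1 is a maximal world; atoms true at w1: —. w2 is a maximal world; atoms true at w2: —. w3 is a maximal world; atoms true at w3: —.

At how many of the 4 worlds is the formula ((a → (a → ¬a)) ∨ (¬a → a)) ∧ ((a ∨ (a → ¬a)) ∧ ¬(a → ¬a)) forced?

w0: does not force it — w0 ⊮ ((a → (a → ¬a)) ∨ (¬a → a)) ∧ ((a ∨ (a → ¬a)) ∧ ¬(a → ¬a)) since w0 fails (a ∨ (a → ¬a)) ∧ ¬(a → ¬a).
w1: does not force it.
w2: does not force it.
w3: does not force it.
Worlds forcing the formula: { }.

0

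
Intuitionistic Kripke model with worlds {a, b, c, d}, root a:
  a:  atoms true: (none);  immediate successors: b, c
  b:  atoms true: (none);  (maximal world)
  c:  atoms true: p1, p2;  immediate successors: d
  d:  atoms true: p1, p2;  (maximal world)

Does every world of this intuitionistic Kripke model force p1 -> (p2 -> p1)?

Yes

a ||- p1 -> (p2 -> p1): every world accessible from a that forces p1 (namely c, d) also forces p2 -> p1.
Since the root a forces p1 -> (p2 -> p1) and forcing is persistent (monotone upward), every world forces it.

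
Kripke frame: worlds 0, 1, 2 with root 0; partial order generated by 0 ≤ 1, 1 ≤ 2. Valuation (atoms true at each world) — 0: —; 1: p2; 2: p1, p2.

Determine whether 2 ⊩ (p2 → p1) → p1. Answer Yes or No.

2 ⊩ (p2 → p1) → p1: every world accessible from 2 that forces p2 → p1 (namely 2) also forces p1.

Yes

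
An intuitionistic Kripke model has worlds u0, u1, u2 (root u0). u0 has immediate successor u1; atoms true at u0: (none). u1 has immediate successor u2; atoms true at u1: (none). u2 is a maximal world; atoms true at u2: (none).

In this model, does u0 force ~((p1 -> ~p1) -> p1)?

Yes

u0 ||- ~((p1 -> ~p1) -> p1): no world accessible from u0 forces (p1 -> ~p1) -> p1.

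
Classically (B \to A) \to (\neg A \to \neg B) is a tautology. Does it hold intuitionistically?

This is the forward direction of contraposition, which is intuitionistically derivable.
Assume B \to A and \neg A. If B held then A would follow, contradicting \neg A; so \neg B.

Yes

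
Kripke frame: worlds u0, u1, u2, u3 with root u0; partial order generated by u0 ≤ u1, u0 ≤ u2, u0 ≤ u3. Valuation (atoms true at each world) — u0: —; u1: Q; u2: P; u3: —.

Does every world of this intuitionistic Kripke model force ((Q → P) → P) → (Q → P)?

No

Not every world: u0 ⊮ ((Q → P) → P) → (Q → P).
u0 ⊮ ((Q → P) → P) → (Q → P): at the accessible world u1, u1 ⊩ (Q → P) → P but u1 ⊮ Q → P.
u1 ⊮ Q → P: already at u1 itself, u1 ⊩ Q but u1 ⊮ P.
u1 lacks atom P, so u1 ⊮ P.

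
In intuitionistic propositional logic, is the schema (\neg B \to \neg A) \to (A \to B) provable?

No

This is the converse of contraposition, which is not intuitionistically valid.
A Kripke countermodel: worlds a, b; order generated by a \le b; atoms true at each world — a:{A}; b:{A,B}.
a \nVdash (\neg B \to \neg A) \to (A \to B): already at a itself, a \Vdash \neg B \to \neg A but a \nVdash A \to B.
a \nVdash A \to B: already at a itself, a \Vdash A but a \nVdash B.
a lacks atom B, so a \nVdash B.
So the root a does not force the formula.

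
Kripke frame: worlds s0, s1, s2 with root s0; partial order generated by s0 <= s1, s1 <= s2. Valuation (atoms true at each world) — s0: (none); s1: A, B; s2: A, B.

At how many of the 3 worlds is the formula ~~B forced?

3

s0: forces it.
s1: forces it.
s2: forces it.
Worlds forcing the formula: {s0, s1, s2}.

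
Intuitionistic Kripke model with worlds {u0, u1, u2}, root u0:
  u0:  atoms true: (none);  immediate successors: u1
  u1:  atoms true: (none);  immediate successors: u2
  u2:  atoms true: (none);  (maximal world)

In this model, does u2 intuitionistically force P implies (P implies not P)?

u2 forces P implies (P implies not P) vacuously: no world accessible from u2 forces the antecedent P.

Yes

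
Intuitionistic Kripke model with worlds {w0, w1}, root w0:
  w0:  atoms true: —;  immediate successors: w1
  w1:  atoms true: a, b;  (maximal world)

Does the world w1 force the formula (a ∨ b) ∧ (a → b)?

Yes

w1 ⊩ (a ∨ b) ∧ (a → b) since w1 forces both conjuncts.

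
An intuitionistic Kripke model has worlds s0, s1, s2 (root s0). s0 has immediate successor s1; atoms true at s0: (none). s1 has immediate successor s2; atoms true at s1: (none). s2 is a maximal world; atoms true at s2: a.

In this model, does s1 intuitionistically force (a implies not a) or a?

No

s1 does not force (a implies not a) or a: neither disjunct is forced at s1.
s1 does not force a implies not a: at the accessible world s2, s2 forces a but s2 does not force not a.
s2 does not force not a since s2 is accessible from s2 and s2 forces a.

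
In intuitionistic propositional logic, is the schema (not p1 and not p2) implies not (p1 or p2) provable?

Yes

This is a constructively valid De Morgan direction (conjunction of negations to negated disjunction), which is intuitionistically derivable.
If both not p1 and not p2 hold at a world, no accessible world forces p1 or forces p2, so none forces p1 or p2.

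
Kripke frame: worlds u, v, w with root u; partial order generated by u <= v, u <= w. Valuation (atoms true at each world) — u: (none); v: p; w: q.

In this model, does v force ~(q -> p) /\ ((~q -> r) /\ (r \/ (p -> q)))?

v ||-/- ~(q -> p) /\ ((~q -> r) /\ (r \/ (p -> q))) since v fails ~(q -> p).

No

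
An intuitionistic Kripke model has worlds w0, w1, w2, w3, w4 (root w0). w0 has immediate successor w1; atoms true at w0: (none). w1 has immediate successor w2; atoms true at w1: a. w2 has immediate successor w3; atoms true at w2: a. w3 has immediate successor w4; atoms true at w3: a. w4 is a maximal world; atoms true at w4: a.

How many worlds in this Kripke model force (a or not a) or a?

w0: does not force it — w0 does not force (a or not a) or a: neither disjunct is forced at w0.
w1: forces it.
w2: forces it.
w3: forces it.
w4: forces it.
Worlds forcing the formula: {w1, w2, w3, w4}.

4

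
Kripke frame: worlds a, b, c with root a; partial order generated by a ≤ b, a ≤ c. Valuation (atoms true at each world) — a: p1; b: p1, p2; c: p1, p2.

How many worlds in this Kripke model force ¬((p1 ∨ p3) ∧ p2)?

0

a: does not force it — a ⊮ ¬((p1 ∨ p3) ∧ p2) since b is accessible from a and b ⊩ (p1 ∨ p3) ∧ p2.
b: does not force it.
c: does not force it.
Worlds forcing the formula: { }.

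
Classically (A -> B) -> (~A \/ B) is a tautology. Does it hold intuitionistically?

This is the material-implication-as-disjunction principle, which is not intuitionistically valid.
A Kripke countermodel: worlds w0, w1; order generated by w0 <= w1; atoms true at each world — w0:{}; w1:{A,B}.
w0 ||-/- (A -> B) -> (~A \/ B): already at w0 itself, w0 ||- A -> B but w0 ||-/- ~A \/ B.
w0 ||-/- ~A \/ B: neither disjunct is forced at w0.
w0 ||-/- ~A since w1 is accessible from w0 and w1 ||- A.
So the root w0 does not force the formula.

No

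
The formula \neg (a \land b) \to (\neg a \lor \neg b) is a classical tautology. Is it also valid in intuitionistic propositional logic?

No

This is the constructively invalid direction of De Morgan's law for conjunction, which is not intuitionistically valid.
A Kripke countermodel: worlds s0, s1, s2; order generated by s0 \le s1, s0 \le s2; atoms true at each world — s0:{}; s1:{a}; s2:{b}.
s0 \nVdash \neg (a \land b) \to (\neg a \lor \neg b): already at s0 itself, s0 \Vdash \neg (a \land b) but s0 \nVdash \neg a \lor \neg b.
s0 \nVdash \neg a \lor \neg b: neither disjunct is forced at s0.
s0 \nVdash \neg a since s1 is accessible from s0 and s1 \Vdash a.
So the root s0 does not force the formula.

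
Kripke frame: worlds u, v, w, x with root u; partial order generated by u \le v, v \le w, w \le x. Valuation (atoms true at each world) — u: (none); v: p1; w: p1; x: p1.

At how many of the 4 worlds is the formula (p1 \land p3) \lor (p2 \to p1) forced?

4

u: forces it.
v: forces it.
w: forces it.
x: forces it.
Worlds forcing the formula: {u, v, w, x}.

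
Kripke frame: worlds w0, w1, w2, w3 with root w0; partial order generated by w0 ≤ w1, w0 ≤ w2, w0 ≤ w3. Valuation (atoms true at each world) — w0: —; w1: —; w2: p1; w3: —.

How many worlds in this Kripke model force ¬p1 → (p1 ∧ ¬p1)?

w0: does not force it — w0 ⊮ ¬p1 → (p1 ∧ ¬p1): at the accessible world w1, w1 ⊩ ¬p1 but w1 ⊮ p1 ∧ ¬p1.
w1: does not force it.
w2: forces it.
w3: does not force it.
Worlds forcing the formula: {w2}.

1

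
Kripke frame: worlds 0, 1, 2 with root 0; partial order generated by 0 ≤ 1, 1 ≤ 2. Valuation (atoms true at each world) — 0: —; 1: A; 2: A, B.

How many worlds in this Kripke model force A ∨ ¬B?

0: does not force it — 0 ⊮ A ∨ ¬B: neither disjunct is forced at 0.
1: forces it.
2: forces it.
Worlds forcing the formula: {1, 2}.

2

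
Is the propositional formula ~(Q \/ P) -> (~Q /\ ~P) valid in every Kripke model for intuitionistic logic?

This is a constructively valid De Morgan direction (negated disjunction to conjunction of negations), which is intuitionistically derivable.
From ~(Q \/ P): if Q held then Q \/ P would, contradiction — so ~Q; similarly ~P.

Yes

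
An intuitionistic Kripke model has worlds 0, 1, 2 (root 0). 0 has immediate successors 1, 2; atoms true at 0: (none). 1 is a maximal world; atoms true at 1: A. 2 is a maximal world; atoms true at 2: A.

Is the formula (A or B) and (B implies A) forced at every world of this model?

Not every world: 0 does not force (A or B) and (B implies A).
0 does not force (A or B) and (B implies A) since 0 fails A or B.

No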